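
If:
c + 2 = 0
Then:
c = -2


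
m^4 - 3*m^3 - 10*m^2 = m^2*(m - 5)*(m + 2)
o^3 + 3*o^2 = o^2*(o + 3)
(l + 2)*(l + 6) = l^2 + 8*l + 12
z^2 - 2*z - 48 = (z - 8)*(z + 6)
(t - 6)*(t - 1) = t^2 - 7*t + 6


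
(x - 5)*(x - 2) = x^2 - 7*x + 10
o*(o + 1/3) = o^2 + o/3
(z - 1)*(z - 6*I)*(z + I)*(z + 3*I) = z^4 - z^3 - 2*I*z^3 + 21*z^2 + 2*I*z^2 - 21*z + 18*I*z - 18*I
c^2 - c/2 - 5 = (c - 5/2)*(c + 2)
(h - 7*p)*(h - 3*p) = h^2 - 10*h*p + 21*p^2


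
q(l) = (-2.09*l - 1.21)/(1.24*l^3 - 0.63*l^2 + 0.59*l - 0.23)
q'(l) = (-2.09*l - 1.21)*(-3.72*l^2 + 1.26*l - 0.59)/(1.24*l^3 - 0.63*l^2 + 0.59*l - 0.23)^2 - 2.09/(1.24*l^3 - 0.63*l^2 + 0.59*l - 0.23) = (5.1832*l^3 + 3.1845*l^2 - 1.5246*l + 1.1946)/(1.5376*l^6 - 1.5624*l^5 + 1.8601*l^4 - 1.3138*l^3 + 0.6379*l^2 - 0.2714*l + 0.0529)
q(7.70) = -0.03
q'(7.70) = 0.01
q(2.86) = -0.28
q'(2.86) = 0.22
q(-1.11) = -0.33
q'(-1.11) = -0.02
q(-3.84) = -0.08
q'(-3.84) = -0.04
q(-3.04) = -0.12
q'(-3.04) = -0.06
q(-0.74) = -0.22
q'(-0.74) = 0.86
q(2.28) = -0.48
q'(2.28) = 0.48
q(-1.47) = -0.29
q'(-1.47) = -0.15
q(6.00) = -0.06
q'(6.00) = 0.02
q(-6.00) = -0.04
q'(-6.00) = -0.01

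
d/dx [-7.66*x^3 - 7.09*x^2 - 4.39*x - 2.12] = -22.98*x^2 - 14.18*x - 4.39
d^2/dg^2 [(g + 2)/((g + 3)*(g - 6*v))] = 2*((g + 2)*(g + 3)^2 + (g + 2)*(g + 3)*(g - 6*v) + (g + 2)*(g - 6*v)^2 - (g + 3)^2*(g - 6*v) - (g + 3)*(g - 6*v)^2)/((g + 3)^3*(g - 6*v)^3)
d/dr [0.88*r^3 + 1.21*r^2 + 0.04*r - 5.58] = 2.64*r^2 + 2.42*r + 0.04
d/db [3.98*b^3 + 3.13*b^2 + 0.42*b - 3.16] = 11.94*b^2 + 6.26*b + 0.42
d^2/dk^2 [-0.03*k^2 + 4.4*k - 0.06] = -0.0600000000000000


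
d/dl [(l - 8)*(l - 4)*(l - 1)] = 3*l^2 - 26*l + 44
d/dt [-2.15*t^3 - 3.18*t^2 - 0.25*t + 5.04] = -6.45*t^2 - 6.36*t - 0.25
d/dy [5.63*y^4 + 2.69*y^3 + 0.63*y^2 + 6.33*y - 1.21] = 22.52*y^3 + 8.07*y^2 + 1.26*y + 6.33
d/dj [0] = 0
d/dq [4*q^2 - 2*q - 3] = 8*q - 2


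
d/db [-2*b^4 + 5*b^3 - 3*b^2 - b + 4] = -8*b^3 + 15*b^2 - 6*b - 1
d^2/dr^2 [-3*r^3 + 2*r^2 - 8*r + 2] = 4 - 18*r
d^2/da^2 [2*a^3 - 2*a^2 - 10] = 12*a - 4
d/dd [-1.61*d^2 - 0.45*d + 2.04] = -3.22*d - 0.45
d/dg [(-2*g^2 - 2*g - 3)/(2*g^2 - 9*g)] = (22*g^2 + 12*g - 27)/(g^2*(4*g^2 - 36*g + 81))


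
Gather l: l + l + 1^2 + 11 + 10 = 2*l + 22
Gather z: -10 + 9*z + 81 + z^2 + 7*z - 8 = z^2 + 16*z + 63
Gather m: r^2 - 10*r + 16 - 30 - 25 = r^2 - 10*r - 39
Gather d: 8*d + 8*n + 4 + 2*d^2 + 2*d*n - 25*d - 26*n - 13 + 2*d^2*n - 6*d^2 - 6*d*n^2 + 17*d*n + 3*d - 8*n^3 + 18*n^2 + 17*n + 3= d^2*(2*n - 4) + d*(-6*n^2 + 19*n - 14) - 8*n^3 + 18*n^2 - n - 6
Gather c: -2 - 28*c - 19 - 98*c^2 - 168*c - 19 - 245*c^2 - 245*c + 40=-343*c^2 - 441*c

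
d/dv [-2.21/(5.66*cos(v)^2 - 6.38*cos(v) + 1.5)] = (14.0998 - 25.0172*cos(v))*sin(v)/(5.66*cos(v)^2 - 6.38*cos(v) + 1.5)^2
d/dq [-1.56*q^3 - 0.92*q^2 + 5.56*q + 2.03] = -4.68*q^2 - 1.84*q + 5.56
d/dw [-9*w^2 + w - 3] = 1 - 18*w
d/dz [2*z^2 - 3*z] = 4*z - 3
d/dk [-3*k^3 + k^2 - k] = -9*k^2 + 2*k - 1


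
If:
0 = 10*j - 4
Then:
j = 2/5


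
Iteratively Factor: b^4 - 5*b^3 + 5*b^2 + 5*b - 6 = (b - 1)*(b^3 - 4*b^2 + b + 6) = (b - 1)*(b + 1)*(b^2 - 5*b + 6) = (b - 2)*(b - 1)*(b + 1)*(b - 3)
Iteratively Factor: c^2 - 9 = (c + 3)*(c - 3)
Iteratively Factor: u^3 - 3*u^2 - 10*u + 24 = (u - 2)*(u^2 - u - 12) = (u - 2)*(u + 3)*(u - 4)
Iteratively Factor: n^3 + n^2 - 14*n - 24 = (n + 2)*(n^2 - n - 12) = (n - 4)*(n + 2)*(n + 3)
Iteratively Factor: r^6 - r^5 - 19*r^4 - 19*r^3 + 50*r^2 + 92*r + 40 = (r - 5)*(r^5 + 4*r^4 + r^3 - 14*r^2 - 20*r - 8) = (r - 5)*(r + 1)*(r^4 + 3*r^3 - 2*r^2 - 12*r - 8) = (r - 5)*(r + 1)^2*(r^3 + 2*r^2 - 4*r - 8) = (r - 5)*(r - 2)*(r + 1)^2*(r^2 + 4*r + 4) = (r - 5)*(r - 2)*(r + 1)^2*(r + 2)*(r + 2)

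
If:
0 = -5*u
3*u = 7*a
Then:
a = 0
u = 0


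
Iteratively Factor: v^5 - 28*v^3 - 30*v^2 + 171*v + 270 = (v + 2)*(v^4 - 2*v^3 - 24*v^2 + 18*v + 135) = (v - 5)*(v + 2)*(v^3 + 3*v^2 - 9*v - 27) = (v - 5)*(v + 2)*(v + 3)*(v^2 - 9) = (v - 5)*(v - 3)*(v + 2)*(v + 3)*(v + 3)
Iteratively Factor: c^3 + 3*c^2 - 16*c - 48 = (c - 4)*(c^2 + 7*c + 12) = (c - 4)*(c + 4)*(c + 3)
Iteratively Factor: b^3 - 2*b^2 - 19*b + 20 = (b - 5)*(b^2 + 3*b - 4) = (b - 5)*(b + 4)*(b - 1)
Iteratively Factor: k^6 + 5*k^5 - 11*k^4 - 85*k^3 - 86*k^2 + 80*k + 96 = (k + 4)*(k^5 + k^4 - 15*k^3 - 25*k^2 + 14*k + 24) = (k + 1)*(k + 4)*(k^4 - 15*k^2 - 10*k + 24) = (k - 4)*(k + 1)*(k + 4)*(k^3 + 4*k^2 + k - 6) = (k - 4)*(k - 1)*(k + 1)*(k + 4)*(k^2 + 5*k + 6) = (k - 4)*(k - 1)*(k + 1)*(k + 2)*(k + 4)*(k + 3)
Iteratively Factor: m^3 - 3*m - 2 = (m - 2)*(m^2 + 2*m + 1) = (m - 2)*(m + 1)*(m + 1)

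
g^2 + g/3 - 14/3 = (g - 2)*(g + 7/3)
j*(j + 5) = j^2 + 5*j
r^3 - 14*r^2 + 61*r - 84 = (r - 7)*(r - 4)*(r - 3)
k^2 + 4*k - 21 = (k - 3)*(k + 7)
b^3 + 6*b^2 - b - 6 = (b - 1)*(b + 1)*(b + 6)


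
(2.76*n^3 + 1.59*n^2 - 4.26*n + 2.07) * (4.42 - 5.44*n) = -15.0144*n^4 + 3.5496*n^3 + 30.2022*n^2 - 30.09*n + 9.1494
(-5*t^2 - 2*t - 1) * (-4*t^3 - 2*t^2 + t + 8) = 20*t^5 + 18*t^4 + 3*t^3 - 40*t^2 - 17*t - 8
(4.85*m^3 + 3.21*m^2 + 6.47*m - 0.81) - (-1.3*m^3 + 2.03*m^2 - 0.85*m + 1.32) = 6.15*m^3 + 1.18*m^2 + 7.32*m - 2.13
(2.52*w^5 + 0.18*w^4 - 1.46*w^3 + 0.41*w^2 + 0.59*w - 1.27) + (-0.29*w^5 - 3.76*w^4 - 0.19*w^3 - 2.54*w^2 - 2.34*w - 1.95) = 2.23*w^5 - 3.58*w^4 - 1.65*w^3 - 2.13*w^2 - 1.75*w - 3.22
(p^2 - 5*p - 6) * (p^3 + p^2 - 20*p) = p^5 - 4*p^4 - 31*p^3 + 94*p^2 + 120*p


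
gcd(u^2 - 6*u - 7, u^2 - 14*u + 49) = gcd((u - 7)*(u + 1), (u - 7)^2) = u - 7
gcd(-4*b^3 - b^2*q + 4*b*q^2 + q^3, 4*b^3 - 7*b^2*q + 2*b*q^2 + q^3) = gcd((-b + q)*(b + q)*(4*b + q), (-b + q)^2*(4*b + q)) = -4*b^2 + 3*b*q + q^2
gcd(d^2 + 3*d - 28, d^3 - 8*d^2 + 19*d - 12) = d - 4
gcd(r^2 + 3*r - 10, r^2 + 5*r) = r + 5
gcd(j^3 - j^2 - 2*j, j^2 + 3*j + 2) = j + 1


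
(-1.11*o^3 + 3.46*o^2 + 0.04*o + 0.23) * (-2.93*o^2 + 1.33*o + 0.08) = 3.2523*o^5 - 11.6141*o^4 + 4.3958*o^3 - 0.3439*o^2 + 0.3091*o + 0.0184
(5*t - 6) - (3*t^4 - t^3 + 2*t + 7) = -3*t^4 + t^3 + 3*t - 13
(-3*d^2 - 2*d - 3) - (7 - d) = -3*d^2 - d - 10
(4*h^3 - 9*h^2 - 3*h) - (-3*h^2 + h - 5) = 4*h^3 - 6*h^2 - 4*h + 5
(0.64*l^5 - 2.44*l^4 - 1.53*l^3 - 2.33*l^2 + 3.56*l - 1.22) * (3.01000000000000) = 1.9264*l^5 - 7.3444*l^4 - 4.6053*l^3 - 7.0133*l^2 + 10.7156*l - 3.6722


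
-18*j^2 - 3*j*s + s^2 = (-6*j + s)*(3*j + s)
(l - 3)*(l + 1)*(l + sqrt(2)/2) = l^3 - 2*l^2 + sqrt(2)*l^2/2 - 3*l - sqrt(2)*l - 3*sqrt(2)/2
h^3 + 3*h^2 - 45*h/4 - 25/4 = (h - 5/2)*(h + 1/2)*(h + 5)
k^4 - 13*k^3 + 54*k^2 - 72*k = k*(k - 6)*(k - 4)*(k - 3)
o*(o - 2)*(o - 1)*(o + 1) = o^4 - 2*o^3 - o^2 + 2*o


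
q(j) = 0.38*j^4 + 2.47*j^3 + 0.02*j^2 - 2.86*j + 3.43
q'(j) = 1.52*j^3 + 7.41*j^2 + 0.04*j - 2.86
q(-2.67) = -16.49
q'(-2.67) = 20.93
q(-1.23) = 3.25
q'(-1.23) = 5.47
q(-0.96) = 4.33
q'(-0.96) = 2.59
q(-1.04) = 4.09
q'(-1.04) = 3.40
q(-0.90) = 4.47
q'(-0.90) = 2.00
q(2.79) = 72.27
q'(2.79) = 87.94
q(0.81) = 2.60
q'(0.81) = 2.84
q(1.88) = 19.28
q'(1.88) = 33.51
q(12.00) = 12119.83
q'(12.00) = 3691.22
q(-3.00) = -23.72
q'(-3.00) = 22.67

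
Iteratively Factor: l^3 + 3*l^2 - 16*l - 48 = (l - 4)*(l^2 + 7*l + 12) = (l - 4)*(l + 3)*(l + 4)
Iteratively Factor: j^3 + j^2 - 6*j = (j + 3)*(j^2 - 2*j) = j*(j + 3)*(j - 2)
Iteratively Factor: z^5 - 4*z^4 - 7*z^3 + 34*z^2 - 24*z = (z + 3)*(z^4 - 7*z^3 + 14*z^2 - 8*z) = z*(z + 3)*(z^3 - 7*z^2 + 14*z - 8) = z*(z - 2)*(z + 3)*(z^2 - 5*z + 4) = z*(z - 4)*(z - 2)*(z + 3)*(z - 1)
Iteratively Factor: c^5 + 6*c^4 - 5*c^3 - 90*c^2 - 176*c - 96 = (c + 3)*(c^4 + 3*c^3 - 14*c^2 - 48*c - 32) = (c + 1)*(c + 3)*(c^3 + 2*c^2 - 16*c - 32) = (c - 4)*(c + 1)*(c + 3)*(c^2 + 6*c + 8) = (c - 4)*(c + 1)*(c + 3)*(c + 4)*(c + 2)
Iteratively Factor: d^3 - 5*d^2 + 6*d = (d)*(d^2 - 5*d + 6) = d*(d - 2)*(d - 3)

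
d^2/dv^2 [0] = 0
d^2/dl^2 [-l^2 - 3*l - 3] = -2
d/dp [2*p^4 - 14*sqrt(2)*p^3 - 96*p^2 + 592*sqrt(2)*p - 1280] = 8*p^3 - 42*sqrt(2)*p^2 - 192*p + 592*sqrt(2)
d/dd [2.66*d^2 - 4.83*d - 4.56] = 5.32*d - 4.83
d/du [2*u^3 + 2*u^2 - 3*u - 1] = 6*u^2 + 4*u - 3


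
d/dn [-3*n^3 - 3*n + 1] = -9*n^2 - 3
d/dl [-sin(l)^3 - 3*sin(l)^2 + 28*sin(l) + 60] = (-3*sin(l)^2 - 6*sin(l) + 28)*cos(l)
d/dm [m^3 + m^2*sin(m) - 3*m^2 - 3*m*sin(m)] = m^2*cos(m) + 3*m^2 + 2*m*sin(m) - 3*m*cos(m) - 6*m - 3*sin(m)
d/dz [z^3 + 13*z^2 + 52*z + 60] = 3*z^2 + 26*z + 52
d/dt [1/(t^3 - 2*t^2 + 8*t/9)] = 9*(-27*t^2 + 36*t - 8)/(t^2*(9*t^2 - 18*t + 8)^2)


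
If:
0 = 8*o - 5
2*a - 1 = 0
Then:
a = 1/2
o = 5/8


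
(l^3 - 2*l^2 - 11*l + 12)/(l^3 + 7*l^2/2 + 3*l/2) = 2*(l^2 - 5*l + 4)/(l*(2*l + 1))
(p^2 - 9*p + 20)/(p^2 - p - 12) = (p - 5)/(p + 3)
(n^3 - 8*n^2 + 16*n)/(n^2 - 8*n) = (n^2 - 8*n + 16)/(n - 8)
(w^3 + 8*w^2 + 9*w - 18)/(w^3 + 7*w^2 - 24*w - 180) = (w^2 + 2*w - 3)/(w^2 + w - 30)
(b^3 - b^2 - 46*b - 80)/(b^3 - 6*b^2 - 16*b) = (b + 5)/b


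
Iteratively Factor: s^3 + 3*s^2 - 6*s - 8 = (s + 1)*(s^2 + 2*s - 8) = (s - 2)*(s + 1)*(s + 4)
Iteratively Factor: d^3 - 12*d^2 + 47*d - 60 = (d - 3)*(d^2 - 9*d + 20) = (d - 4)*(d - 3)*(d - 5)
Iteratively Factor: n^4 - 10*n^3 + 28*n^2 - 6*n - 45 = (n - 5)*(n^3 - 5*n^2 + 3*n + 9) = (n - 5)*(n + 1)*(n^2 - 6*n + 9) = (n - 5)*(n - 3)*(n + 1)*(n - 3)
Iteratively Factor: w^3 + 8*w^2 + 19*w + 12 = (w + 1)*(w^2 + 7*w + 12) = (w + 1)*(w + 3)*(w + 4)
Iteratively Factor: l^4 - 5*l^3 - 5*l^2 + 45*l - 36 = (l + 3)*(l^3 - 8*l^2 + 19*l - 12) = (l - 4)*(l + 3)*(l^2 - 4*l + 3) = (l - 4)*(l - 3)*(l + 3)*(l - 1)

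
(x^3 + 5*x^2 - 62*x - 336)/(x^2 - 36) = (x^2 - x - 56)/(x - 6)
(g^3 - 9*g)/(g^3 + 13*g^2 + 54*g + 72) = g*(g - 3)/(g^2 + 10*g + 24)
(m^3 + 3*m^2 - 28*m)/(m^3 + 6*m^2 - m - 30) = m*(m^2 + 3*m - 28)/(m^3 + 6*m^2 - m - 30)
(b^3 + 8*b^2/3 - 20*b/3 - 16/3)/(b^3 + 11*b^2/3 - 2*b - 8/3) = (b - 2)/(b - 1)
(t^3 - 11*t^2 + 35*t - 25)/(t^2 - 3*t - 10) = (t^2 - 6*t + 5)/(t + 2)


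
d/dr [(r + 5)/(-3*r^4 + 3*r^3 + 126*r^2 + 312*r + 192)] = (-r^4 + r^3 + 42*r^2 + 104*r - (r + 5)*(-4*r^3 + 3*r^2 + 84*r + 104) + 64)/(3*(-r^4 + r^3 + 42*r^2 + 104*r + 64)^2)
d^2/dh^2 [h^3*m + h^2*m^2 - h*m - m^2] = 2*m*(3*h + m)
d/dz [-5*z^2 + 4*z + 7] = 4 - 10*z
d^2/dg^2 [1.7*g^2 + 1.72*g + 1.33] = 3.40000000000000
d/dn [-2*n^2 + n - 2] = 1 - 4*n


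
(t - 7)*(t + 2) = t^2 - 5*t - 14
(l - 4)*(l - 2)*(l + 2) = l^3 - 4*l^2 - 4*l + 16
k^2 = k^2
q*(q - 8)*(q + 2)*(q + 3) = q^4 - 3*q^3 - 34*q^2 - 48*q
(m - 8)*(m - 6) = m^2 - 14*m + 48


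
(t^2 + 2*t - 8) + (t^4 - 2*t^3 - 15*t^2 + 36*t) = t^4 - 2*t^3 - 14*t^2 + 38*t - 8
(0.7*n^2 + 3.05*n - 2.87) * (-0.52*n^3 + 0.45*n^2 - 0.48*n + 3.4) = -0.364*n^5 - 1.271*n^4 + 2.5289*n^3 - 0.3755*n^2 + 11.7476*n - 9.758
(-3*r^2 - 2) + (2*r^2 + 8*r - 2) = -r^2 + 8*r - 4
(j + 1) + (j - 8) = 2*j - 7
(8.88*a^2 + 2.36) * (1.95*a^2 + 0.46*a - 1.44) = 17.316*a^4 + 4.0848*a^3 - 8.1852*a^2 + 1.0856*a - 3.3984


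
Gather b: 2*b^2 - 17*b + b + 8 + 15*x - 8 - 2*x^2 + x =2*b^2 - 16*b - 2*x^2 + 16*x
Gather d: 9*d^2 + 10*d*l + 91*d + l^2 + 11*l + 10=9*d^2 + d*(10*l + 91) + l^2 + 11*l + 10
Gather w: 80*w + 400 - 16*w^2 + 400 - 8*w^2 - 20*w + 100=-24*w^2 + 60*w + 900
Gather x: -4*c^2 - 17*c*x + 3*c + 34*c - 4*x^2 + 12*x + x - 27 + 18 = -4*c^2 + 37*c - 4*x^2 + x*(13 - 17*c) - 9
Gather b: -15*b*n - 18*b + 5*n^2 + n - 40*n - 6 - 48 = b*(-15*n - 18) + 5*n^2 - 39*n - 54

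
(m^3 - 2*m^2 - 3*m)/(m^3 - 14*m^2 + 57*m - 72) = m*(m + 1)/(m^2 - 11*m + 24)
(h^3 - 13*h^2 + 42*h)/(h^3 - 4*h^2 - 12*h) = (h - 7)/(h + 2)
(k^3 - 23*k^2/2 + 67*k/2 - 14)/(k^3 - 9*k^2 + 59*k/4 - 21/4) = 2*(k - 4)/(2*k - 3)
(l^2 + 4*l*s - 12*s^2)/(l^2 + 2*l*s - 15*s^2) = (l^2 + 4*l*s - 12*s^2)/(l^2 + 2*l*s - 15*s^2)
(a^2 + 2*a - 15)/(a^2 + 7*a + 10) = (a - 3)/(a + 2)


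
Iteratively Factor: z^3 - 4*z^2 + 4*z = (z - 2)*(z^2 - 2*z) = z*(z - 2)*(z - 2)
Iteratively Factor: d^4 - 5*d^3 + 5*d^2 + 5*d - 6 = (d - 3)*(d^3 - 2*d^2 - d + 2) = (d - 3)*(d - 2)*(d^2 - 1) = (d - 3)*(d - 2)*(d + 1)*(d - 1)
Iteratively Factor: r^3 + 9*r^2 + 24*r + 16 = (r + 1)*(r^2 + 8*r + 16) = (r + 1)*(r + 4)*(r + 4)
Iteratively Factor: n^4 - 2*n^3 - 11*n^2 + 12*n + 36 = (n - 3)*(n^3 + n^2 - 8*n - 12) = (n - 3)*(n + 2)*(n^2 - n - 6) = (n - 3)^2*(n + 2)*(n + 2)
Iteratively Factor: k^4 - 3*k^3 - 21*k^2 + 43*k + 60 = (k - 3)*(k^3 - 21*k - 20) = (k - 3)*(k + 1)*(k^2 - k - 20) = (k - 3)*(k + 1)*(k + 4)*(k - 5)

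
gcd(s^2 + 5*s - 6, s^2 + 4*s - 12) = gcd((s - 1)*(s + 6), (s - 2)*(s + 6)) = s + 6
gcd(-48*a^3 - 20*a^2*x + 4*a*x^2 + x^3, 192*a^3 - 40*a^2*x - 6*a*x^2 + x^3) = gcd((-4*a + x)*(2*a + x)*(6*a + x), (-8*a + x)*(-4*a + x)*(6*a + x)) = -24*a^2 + 2*a*x + x^2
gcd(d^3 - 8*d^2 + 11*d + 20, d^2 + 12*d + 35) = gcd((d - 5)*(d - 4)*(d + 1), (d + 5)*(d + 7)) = 1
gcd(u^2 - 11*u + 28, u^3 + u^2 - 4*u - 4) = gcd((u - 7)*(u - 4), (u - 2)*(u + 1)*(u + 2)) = 1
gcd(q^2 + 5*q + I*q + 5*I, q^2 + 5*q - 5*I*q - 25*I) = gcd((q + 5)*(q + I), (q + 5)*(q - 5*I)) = q + 5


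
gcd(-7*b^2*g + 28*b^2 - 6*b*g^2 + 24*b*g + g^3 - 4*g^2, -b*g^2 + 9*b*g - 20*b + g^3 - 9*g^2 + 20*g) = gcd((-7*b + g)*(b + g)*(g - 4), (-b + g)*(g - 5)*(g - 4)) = g - 4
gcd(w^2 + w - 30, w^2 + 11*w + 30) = w + 6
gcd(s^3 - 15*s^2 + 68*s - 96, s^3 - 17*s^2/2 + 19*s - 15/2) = s - 3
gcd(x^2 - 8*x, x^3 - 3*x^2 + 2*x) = x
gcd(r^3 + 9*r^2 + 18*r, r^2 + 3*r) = r^2 + 3*r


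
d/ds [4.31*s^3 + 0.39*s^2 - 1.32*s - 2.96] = 12.93*s^2 + 0.78*s - 1.32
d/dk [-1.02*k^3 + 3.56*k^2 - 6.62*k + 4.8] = -3.06*k^2 + 7.12*k - 6.62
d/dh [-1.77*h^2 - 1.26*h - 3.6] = -3.54*h - 1.26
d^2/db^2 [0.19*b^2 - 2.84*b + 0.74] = 0.380000000000000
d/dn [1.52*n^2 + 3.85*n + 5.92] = 3.04*n + 3.85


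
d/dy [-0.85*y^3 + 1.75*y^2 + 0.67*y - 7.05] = -2.55*y^2 + 3.5*y + 0.67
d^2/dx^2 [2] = 0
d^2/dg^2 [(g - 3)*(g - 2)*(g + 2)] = 6*g - 6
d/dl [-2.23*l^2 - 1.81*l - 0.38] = -4.46*l - 1.81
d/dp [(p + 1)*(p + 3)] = 2*p + 4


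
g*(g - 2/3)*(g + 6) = g^3 + 16*g^2/3 - 4*g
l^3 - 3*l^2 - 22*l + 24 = (l - 6)*(l - 1)*(l + 4)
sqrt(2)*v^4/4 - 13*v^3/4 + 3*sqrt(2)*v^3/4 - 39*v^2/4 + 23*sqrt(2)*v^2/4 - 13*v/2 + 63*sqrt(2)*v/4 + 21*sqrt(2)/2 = (v/2 + 1/2)*(v - 7*sqrt(2)/2)*(v - 3*sqrt(2))*(sqrt(2)*v/2 + sqrt(2))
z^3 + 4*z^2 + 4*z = z*(z + 2)^2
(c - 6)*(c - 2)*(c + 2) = c^3 - 6*c^2 - 4*c + 24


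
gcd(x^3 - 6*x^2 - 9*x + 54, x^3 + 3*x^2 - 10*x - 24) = x - 3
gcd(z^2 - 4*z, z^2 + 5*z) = z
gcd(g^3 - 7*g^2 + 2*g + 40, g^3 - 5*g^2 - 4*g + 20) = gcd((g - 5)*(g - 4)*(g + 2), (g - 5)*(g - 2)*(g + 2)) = g^2 - 3*g - 10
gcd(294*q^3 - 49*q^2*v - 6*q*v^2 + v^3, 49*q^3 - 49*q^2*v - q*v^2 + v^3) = 49*q^2 - v^2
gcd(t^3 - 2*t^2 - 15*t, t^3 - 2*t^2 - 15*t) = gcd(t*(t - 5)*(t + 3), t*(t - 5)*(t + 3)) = t^3 - 2*t^2 - 15*t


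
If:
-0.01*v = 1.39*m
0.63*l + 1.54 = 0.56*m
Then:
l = -0.00639488409272582*v - 2.44444444444444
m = -0.00719424460431655*v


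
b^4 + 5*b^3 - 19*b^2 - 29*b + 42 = (b - 3)*(b - 1)*(b + 2)*(b + 7)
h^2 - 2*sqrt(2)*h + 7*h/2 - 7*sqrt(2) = (h + 7/2)*(h - 2*sqrt(2))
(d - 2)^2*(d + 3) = d^3 - d^2 - 8*d + 12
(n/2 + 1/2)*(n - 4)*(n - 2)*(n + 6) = n^4/2 + n^3/2 - 14*n^2 + 10*n + 24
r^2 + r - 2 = (r - 1)*(r + 2)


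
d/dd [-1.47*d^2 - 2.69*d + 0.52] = -2.94*d - 2.69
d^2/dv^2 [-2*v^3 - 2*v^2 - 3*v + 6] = -12*v - 4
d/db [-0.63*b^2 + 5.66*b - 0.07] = 5.66 - 1.26*b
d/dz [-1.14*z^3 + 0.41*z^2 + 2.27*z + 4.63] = -3.42*z^2 + 0.82*z + 2.27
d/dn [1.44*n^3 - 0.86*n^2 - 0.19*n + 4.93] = 4.32*n^2 - 1.72*n - 0.19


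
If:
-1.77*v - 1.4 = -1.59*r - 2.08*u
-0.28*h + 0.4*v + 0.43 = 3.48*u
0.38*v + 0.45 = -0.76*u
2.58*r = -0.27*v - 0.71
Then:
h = 1.01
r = -0.17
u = -0.08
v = -1.03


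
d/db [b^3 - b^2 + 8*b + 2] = 3*b^2 - 2*b + 8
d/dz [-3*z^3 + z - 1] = 1 - 9*z^2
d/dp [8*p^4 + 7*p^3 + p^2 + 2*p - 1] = 32*p^3 + 21*p^2 + 2*p + 2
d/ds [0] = 0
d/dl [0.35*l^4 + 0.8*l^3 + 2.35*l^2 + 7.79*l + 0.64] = 1.4*l^3 + 2.4*l^2 + 4.7*l + 7.79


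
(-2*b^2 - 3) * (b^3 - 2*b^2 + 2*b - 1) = -2*b^5 + 4*b^4 - 7*b^3 + 8*b^2 - 6*b + 3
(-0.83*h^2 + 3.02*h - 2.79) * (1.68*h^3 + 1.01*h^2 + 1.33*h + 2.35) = -1.3944*h^5 + 4.2353*h^4 - 2.7409*h^3 - 0.751799999999999*h^2 + 3.3863*h - 6.5565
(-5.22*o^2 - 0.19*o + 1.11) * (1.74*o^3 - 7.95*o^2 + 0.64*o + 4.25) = -9.0828*o^5 + 41.1684*o^4 + 0.101100000000001*o^3 - 31.1311*o^2 - 0.0971*o + 4.7175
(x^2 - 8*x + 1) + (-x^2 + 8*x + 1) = 2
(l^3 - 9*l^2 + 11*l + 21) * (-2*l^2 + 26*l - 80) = -2*l^5 + 44*l^4 - 336*l^3 + 964*l^2 - 334*l - 1680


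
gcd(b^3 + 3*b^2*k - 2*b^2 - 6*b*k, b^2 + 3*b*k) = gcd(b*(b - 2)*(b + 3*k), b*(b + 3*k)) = b^2 + 3*b*k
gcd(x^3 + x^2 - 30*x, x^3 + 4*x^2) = x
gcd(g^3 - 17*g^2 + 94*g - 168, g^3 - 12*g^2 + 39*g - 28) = g^2 - 11*g + 28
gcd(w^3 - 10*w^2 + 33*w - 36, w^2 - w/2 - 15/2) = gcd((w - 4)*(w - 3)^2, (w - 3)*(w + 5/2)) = w - 3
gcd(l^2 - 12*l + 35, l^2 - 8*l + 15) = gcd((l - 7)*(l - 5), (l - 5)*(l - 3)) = l - 5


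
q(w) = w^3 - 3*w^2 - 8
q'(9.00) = 189.00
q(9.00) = 478.00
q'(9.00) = 189.00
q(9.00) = 478.00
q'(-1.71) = 19.03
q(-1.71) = -21.77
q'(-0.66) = 5.27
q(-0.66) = -9.59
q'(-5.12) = 109.36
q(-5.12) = -220.86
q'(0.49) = -2.22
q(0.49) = -8.60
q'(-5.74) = 133.28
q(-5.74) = -295.96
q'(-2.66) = 37.19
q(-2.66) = -48.05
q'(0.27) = -1.40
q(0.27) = -8.20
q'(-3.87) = 68.15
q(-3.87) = -110.89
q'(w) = 3*w^2 - 6*w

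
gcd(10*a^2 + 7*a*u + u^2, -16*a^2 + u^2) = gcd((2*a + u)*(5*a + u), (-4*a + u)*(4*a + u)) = 1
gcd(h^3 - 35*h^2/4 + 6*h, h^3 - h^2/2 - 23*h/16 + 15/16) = h - 3/4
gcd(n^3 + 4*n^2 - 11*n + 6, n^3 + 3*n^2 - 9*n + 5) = n^2 - 2*n + 1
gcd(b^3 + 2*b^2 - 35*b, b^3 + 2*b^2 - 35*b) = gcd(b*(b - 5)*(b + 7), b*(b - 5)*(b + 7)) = b^3 + 2*b^2 - 35*b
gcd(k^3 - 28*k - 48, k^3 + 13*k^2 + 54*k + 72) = k + 4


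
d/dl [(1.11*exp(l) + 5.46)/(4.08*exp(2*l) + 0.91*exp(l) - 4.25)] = (-(1.11*exp(l) + 5.46)*(8.16*exp(l) + 0.91) + 4.5288*exp(2*l) + 1.0101*exp(l) - 4.7175)*exp(l)/(4.08*exp(2*l) + 0.91*exp(l) - 4.25)^2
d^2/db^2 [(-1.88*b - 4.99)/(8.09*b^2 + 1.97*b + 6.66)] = (-(1.88*b + 4.99)*(16.18*b + 1.97)*(32.36*b + 3.94) + (91.2552*b + 88.1454)*(8.09*b^2 + 1.97*b + 6.66))/(8.09*b^2 + 1.97*b + 6.66)^3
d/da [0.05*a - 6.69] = 0.0500000000000000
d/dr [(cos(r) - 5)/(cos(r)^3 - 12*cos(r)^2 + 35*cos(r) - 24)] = (243*cos(r) - 27*cos(2*r) + cos(3*r) - 329)*sin(r)/(2*(cos(r)^3 - 12*cos(r)^2 + 35*cos(r) - 24)^2)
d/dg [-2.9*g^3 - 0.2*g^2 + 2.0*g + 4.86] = -8.7*g^2 - 0.4*g + 2.0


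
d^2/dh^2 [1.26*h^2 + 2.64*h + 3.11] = 2.52000000000000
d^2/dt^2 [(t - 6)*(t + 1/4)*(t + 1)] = 6*t - 19/2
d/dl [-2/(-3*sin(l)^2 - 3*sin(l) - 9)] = -2*(2*sin(l) + 1)*cos(l)/(3*(sin(l)^2 + sin(l) + 3)^2)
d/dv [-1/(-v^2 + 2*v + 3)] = 2*(1 - v)/(-v^2 + 2*v + 3)^2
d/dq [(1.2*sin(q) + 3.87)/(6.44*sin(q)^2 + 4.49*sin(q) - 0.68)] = (-49.8456*sin(q) + 3.864*cos(2*q) - 22.0563)*cos(q)/(6.44*sin(q)^2 + 4.49*sin(q) - 0.68)^2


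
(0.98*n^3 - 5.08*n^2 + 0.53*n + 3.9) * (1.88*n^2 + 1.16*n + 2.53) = 1.8424*n^5 - 8.4136*n^4 - 2.417*n^3 - 4.9056*n^2 + 5.8649*n + 9.867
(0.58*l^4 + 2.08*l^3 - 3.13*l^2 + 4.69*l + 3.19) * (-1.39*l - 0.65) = -0.8062*l^5 - 3.2682*l^4 + 2.9987*l^3 - 4.4846*l^2 - 7.4826*l - 2.0735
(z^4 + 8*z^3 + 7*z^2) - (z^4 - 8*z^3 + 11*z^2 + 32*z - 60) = 16*z^3 - 4*z^2 - 32*z + 60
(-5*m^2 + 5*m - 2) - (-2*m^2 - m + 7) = -3*m^2 + 6*m - 9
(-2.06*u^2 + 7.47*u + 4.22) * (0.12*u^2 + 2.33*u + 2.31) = -0.2472*u^4 - 3.9034*u^3 + 13.1529*u^2 + 27.0883*u + 9.7482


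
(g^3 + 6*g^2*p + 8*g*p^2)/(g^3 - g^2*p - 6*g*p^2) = (-g - 4*p)/(-g + 3*p)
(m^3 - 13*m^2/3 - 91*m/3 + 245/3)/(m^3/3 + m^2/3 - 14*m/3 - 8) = (3*m^3 - 13*m^2 - 91*m + 245)/(m^3 + m^2 - 14*m - 24)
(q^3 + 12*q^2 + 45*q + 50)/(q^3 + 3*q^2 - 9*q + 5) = (q^2 + 7*q + 10)/(q^2 - 2*q + 1)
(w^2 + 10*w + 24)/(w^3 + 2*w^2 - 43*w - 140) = (w + 6)/(w^2 - 2*w - 35)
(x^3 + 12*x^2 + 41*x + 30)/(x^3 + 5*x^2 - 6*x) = (x^2 + 6*x + 5)/(x*(x - 1))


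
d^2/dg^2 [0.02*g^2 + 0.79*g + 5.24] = 0.0400000000000000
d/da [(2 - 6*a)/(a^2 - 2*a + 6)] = 2*(3*a^2 - 2*a - 16)/(a^4 - 4*a^3 + 16*a^2 - 24*a + 36)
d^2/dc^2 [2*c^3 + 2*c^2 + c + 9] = 12*c + 4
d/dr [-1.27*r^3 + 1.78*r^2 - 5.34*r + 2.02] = -3.81*r^2 + 3.56*r - 5.34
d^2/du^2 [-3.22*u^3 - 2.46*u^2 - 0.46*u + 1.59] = -19.32*u - 4.92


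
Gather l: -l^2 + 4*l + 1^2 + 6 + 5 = -l^2 + 4*l + 12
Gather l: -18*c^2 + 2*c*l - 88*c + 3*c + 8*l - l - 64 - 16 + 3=-18*c^2 - 85*c + l*(2*c + 7) - 77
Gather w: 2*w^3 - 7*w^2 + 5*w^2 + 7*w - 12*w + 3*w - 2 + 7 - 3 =2*w^3 - 2*w^2 - 2*w + 2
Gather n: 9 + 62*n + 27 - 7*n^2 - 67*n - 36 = -7*n^2 - 5*n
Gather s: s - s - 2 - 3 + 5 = 0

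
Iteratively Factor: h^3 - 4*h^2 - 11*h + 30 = (h - 5)*(h^2 + h - 6) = (h - 5)*(h + 3)*(h - 2)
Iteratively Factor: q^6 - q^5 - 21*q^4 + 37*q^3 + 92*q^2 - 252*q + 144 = (q - 1)*(q^5 - 21*q^3 + 16*q^2 + 108*q - 144) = (q - 1)*(q + 4)*(q^4 - 4*q^3 - 5*q^2 + 36*q - 36) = (q - 1)*(q + 3)*(q + 4)*(q^3 - 7*q^2 + 16*q - 12) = (q - 2)*(q - 1)*(q + 3)*(q + 4)*(q^2 - 5*q + 6) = (q - 3)*(q - 2)*(q - 1)*(q + 3)*(q + 4)*(q - 2)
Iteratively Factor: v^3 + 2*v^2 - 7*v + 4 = (v + 4)*(v^2 - 2*v + 1) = (v - 1)*(v + 4)*(v - 1)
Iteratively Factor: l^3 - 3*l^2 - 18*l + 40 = (l - 2)*(l^2 - l - 20) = (l - 5)*(l - 2)*(l + 4)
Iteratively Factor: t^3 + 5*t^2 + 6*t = (t + 2)*(t^2 + 3*t) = t*(t + 2)*(t + 3)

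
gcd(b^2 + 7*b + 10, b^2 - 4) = b + 2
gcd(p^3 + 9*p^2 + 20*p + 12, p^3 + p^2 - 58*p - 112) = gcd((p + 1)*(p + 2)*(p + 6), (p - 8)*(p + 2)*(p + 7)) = p + 2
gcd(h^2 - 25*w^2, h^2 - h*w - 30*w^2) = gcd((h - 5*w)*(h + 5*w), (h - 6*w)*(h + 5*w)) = h + 5*w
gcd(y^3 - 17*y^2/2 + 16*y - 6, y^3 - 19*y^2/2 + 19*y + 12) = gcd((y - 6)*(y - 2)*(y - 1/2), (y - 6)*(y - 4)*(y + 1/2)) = y - 6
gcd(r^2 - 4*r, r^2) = r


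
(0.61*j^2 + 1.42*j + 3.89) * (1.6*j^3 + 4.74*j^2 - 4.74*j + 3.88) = 0.976*j^5 + 5.1634*j^4 + 10.0634*j^3 + 14.0746*j^2 - 12.929*j + 15.0932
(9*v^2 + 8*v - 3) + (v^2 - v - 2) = 10*v^2 + 7*v - 5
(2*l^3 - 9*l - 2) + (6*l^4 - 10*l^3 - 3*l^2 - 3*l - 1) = 6*l^4 - 8*l^3 - 3*l^2 - 12*l - 3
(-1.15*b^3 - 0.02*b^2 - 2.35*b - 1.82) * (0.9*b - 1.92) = -1.035*b^4 + 2.19*b^3 - 2.0766*b^2 + 2.874*b + 3.4944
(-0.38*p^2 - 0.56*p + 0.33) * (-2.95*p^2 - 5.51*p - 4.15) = 1.121*p^4 + 3.7458*p^3 + 3.6891*p^2 + 0.5057*p - 1.3695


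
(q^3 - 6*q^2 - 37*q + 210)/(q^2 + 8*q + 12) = (q^2 - 12*q + 35)/(q + 2)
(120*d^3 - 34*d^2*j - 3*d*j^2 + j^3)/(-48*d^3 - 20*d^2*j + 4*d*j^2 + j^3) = (-5*d + j)/(2*d + j)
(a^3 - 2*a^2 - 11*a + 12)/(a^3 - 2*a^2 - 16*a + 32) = (a^2 + 2*a - 3)/(a^2 + 2*a - 8)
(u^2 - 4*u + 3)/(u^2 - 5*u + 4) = (u - 3)/(u - 4)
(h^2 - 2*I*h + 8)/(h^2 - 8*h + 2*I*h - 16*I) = (h - 4*I)/(h - 8)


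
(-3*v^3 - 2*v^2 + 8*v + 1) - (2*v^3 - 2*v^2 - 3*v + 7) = -5*v^3 + 11*v - 6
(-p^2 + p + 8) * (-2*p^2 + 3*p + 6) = 2*p^4 - 5*p^3 - 19*p^2 + 30*p + 48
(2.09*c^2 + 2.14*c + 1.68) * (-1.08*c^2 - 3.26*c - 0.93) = -2.2572*c^4 - 9.1246*c^3 - 10.7345*c^2 - 7.467*c - 1.5624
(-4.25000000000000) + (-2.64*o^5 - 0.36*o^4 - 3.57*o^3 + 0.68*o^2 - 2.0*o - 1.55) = -2.64*o^5 - 0.36*o^4 - 3.57*o^3 + 0.68*o^2 - 2.0*o - 5.8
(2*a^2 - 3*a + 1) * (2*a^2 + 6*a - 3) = 4*a^4 + 6*a^3 - 22*a^2 + 15*a - 3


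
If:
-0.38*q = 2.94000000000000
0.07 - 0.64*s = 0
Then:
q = -7.74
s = 0.11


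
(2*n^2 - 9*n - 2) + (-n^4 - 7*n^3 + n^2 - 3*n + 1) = -n^4 - 7*n^3 + 3*n^2 - 12*n - 1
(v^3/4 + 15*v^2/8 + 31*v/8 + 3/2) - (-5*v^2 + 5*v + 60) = v^3/4 + 55*v^2/8 - 9*v/8 - 117/2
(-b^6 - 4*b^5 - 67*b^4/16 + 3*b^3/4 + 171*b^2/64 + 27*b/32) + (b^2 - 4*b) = -b^6 - 4*b^5 - 67*b^4/16 + 3*b^3/4 + 235*b^2/64 - 101*b/32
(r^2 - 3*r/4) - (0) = r^2 - 3*r/4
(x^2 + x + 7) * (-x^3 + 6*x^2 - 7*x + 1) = -x^5 + 5*x^4 - 8*x^3 + 36*x^2 - 48*x + 7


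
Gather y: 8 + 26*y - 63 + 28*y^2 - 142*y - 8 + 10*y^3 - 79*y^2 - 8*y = 10*y^3 - 51*y^2 - 124*y - 63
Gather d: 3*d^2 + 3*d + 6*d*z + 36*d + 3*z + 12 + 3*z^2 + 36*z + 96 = 3*d^2 + d*(6*z + 39) + 3*z^2 + 39*z + 108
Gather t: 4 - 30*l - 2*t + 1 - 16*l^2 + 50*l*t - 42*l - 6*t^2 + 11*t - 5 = -16*l^2 - 72*l - 6*t^2 + t*(50*l + 9)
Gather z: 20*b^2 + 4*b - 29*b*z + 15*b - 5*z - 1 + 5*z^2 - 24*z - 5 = 20*b^2 + 19*b + 5*z^2 + z*(-29*b - 29) - 6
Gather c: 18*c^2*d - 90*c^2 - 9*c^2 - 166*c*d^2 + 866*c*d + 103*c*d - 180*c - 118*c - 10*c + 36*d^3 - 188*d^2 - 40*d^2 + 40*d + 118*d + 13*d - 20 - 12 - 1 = c^2*(18*d - 99) + c*(-166*d^2 + 969*d - 308) + 36*d^3 - 228*d^2 + 171*d - 33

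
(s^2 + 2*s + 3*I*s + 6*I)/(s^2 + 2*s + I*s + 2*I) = (s + 3*I)/(s + I)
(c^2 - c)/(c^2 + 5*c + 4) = c*(c - 1)/(c^2 + 5*c + 4)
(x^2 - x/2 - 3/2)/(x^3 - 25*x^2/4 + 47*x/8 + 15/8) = 4*(x + 1)/(4*x^2 - 19*x - 5)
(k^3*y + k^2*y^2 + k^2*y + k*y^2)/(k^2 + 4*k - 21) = k*y*(k^2 + k*y + k + y)/(k^2 + 4*k - 21)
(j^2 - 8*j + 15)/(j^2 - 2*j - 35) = (-j^2 + 8*j - 15)/(-j^2 + 2*j + 35)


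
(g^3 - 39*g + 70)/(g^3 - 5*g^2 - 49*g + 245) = (g - 2)/(g - 7)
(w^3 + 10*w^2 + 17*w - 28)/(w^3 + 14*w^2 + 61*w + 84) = (w - 1)/(w + 3)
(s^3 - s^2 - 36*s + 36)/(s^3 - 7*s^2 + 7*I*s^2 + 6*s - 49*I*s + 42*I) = (s + 6)/(s + 7*I)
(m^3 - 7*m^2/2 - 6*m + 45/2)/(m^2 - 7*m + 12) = (2*m^2 - m - 15)/(2*(m - 4))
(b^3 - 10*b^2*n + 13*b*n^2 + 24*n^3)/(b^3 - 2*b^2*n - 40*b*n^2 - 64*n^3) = (b^2 - 2*b*n - 3*n^2)/(b^2 + 6*b*n + 8*n^2)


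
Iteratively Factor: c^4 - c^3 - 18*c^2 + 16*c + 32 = (c + 4)*(c^3 - 5*c^2 + 2*c + 8) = (c - 4)*(c + 4)*(c^2 - c - 2) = (c - 4)*(c + 1)*(c + 4)*(c - 2)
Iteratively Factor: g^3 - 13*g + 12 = (g + 4)*(g^2 - 4*g + 3) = (g - 1)*(g + 4)*(g - 3)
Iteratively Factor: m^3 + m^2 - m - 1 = (m + 1)*(m^2 - 1) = (m - 1)*(m + 1)*(m + 1)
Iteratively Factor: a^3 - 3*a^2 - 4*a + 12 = (a + 2)*(a^2 - 5*a + 6) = (a - 3)*(a + 2)*(a - 2)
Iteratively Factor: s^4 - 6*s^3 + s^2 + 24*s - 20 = (s - 2)*(s^3 - 4*s^2 - 7*s + 10) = (s - 2)*(s + 2)*(s^2 - 6*s + 5) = (s - 2)*(s - 1)*(s + 2)*(s - 5)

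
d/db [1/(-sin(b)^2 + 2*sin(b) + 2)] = 2*(sin(b) - 1)*cos(b)/(2*sin(b) + cos(b)^2 + 1)^2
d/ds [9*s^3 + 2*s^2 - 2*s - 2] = 27*s^2 + 4*s - 2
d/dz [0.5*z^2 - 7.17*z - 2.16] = 1.0*z - 7.17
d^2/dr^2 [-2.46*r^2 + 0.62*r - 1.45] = -4.92000000000000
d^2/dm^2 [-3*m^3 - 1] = -18*m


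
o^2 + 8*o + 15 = (o + 3)*(o + 5)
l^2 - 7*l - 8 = (l - 8)*(l + 1)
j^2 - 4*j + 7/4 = (j - 7/2)*(j - 1/2)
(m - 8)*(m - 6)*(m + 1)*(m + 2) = m^4 - 11*m^3 + 8*m^2 + 116*m + 96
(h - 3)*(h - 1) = h^2 - 4*h + 3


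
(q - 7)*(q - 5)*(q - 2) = q^3 - 14*q^2 + 59*q - 70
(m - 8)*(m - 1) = m^2 - 9*m + 8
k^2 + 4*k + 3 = (k + 1)*(k + 3)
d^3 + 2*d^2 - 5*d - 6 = (d - 2)*(d + 1)*(d + 3)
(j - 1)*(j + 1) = j^2 - 1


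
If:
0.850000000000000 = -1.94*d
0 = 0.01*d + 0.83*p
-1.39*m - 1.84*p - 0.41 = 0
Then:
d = -0.44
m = -0.30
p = 0.01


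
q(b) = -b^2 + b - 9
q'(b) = 1 - 2*b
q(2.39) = -12.32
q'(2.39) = -3.78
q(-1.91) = -14.56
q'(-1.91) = 4.82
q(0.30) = -8.79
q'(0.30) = 0.40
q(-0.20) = -9.24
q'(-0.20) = 1.40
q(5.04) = -29.36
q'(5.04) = -9.08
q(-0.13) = -9.15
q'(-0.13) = 1.26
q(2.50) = -12.75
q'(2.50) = -4.00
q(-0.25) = -9.31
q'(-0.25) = 1.50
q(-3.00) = -21.00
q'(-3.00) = 7.00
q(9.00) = -81.00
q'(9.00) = -17.00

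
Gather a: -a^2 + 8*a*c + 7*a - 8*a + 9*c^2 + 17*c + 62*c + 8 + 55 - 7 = -a^2 + a*(8*c - 1) + 9*c^2 + 79*c + 56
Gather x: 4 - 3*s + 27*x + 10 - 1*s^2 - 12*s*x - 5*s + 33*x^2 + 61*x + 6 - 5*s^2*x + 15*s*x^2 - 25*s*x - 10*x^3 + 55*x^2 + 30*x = -s^2 - 8*s - 10*x^3 + x^2*(15*s + 88) + x*(-5*s^2 - 37*s + 118) + 20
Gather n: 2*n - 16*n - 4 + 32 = 28 - 14*n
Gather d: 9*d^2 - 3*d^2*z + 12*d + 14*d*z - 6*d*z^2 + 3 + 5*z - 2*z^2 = d^2*(9 - 3*z) + d*(-6*z^2 + 14*z + 12) - 2*z^2 + 5*z + 3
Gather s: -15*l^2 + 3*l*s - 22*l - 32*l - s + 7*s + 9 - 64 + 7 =-15*l^2 - 54*l + s*(3*l + 6) - 48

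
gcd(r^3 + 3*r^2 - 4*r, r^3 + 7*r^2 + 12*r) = r^2 + 4*r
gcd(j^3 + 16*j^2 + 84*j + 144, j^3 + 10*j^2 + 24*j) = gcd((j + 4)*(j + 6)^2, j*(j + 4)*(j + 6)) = j^2 + 10*j + 24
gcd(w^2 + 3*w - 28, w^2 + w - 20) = w - 4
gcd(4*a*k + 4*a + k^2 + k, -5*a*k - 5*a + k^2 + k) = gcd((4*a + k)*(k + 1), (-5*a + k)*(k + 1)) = k + 1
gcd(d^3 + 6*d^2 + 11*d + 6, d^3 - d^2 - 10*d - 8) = d^2 + 3*d + 2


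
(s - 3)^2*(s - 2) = s^3 - 8*s^2 + 21*s - 18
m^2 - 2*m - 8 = (m - 4)*(m + 2)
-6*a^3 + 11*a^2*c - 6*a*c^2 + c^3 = (-3*a + c)*(-2*a + c)*(-a + c)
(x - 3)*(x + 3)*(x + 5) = x^3 + 5*x^2 - 9*x - 45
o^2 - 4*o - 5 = (o - 5)*(o + 1)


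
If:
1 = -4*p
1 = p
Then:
No Solution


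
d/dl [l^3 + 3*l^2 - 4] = 3*l*(l + 2)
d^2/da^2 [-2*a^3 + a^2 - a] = 2 - 12*a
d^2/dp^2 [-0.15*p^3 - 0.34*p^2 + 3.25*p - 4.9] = -0.9*p - 0.68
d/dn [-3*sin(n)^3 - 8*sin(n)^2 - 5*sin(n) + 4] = (-16*sin(n) + 9*cos(n)^2 - 14)*cos(n)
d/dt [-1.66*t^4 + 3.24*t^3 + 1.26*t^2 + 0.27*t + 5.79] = -6.64*t^3 + 9.72*t^2 + 2.52*t + 0.27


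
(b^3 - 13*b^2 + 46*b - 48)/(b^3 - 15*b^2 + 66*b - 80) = (b - 3)/(b - 5)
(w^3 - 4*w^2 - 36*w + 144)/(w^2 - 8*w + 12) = (w^2 + 2*w - 24)/(w - 2)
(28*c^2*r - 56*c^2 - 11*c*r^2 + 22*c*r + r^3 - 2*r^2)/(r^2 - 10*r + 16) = (28*c^2 - 11*c*r + r^2)/(r - 8)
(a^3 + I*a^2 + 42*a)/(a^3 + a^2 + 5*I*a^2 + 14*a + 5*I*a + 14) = a*(a - 6*I)/(a^2 + a*(1 - 2*I) - 2*I)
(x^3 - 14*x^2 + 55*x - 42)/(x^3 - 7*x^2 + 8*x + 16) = (x^3 - 14*x^2 + 55*x - 42)/(x^3 - 7*x^2 + 8*x + 16)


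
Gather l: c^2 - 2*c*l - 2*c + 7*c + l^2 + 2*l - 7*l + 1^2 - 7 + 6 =c^2 + 5*c + l^2 + l*(-2*c - 5)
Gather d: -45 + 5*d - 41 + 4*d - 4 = 9*d - 90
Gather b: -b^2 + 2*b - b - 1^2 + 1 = -b^2 + b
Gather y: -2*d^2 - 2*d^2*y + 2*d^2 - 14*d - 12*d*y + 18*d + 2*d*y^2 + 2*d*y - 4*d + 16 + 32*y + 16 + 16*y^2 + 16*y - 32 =y^2*(2*d + 16) + y*(-2*d^2 - 10*d + 48)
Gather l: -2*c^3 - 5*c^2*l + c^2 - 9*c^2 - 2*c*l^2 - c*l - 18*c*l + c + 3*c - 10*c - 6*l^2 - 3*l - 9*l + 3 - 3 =-2*c^3 - 8*c^2 - 6*c + l^2*(-2*c - 6) + l*(-5*c^2 - 19*c - 12)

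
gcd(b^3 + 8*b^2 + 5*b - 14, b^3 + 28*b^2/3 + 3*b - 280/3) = b + 7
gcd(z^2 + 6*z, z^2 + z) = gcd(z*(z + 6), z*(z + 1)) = z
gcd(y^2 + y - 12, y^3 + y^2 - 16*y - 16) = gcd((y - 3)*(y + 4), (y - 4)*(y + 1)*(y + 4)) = y + 4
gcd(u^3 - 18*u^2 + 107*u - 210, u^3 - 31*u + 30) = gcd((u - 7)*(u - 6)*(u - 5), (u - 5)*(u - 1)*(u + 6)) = u - 5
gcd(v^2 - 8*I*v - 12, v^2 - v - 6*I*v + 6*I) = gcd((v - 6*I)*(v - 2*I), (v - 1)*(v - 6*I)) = v - 6*I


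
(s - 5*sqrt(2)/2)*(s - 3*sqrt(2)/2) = s^2 - 4*sqrt(2)*s + 15/2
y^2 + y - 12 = (y - 3)*(y + 4)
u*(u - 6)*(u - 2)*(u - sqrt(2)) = u^4 - 8*u^3 - sqrt(2)*u^3 + 8*sqrt(2)*u^2 + 12*u^2 - 12*sqrt(2)*u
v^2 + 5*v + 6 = (v + 2)*(v + 3)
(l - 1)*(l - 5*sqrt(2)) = l^2 - 5*sqrt(2)*l - l + 5*sqrt(2)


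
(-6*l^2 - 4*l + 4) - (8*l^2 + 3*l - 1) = -14*l^2 - 7*l + 5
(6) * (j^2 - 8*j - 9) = 6*j^2 - 48*j - 54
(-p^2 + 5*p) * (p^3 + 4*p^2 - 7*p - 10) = -p^5 + p^4 + 27*p^3 - 25*p^2 - 50*p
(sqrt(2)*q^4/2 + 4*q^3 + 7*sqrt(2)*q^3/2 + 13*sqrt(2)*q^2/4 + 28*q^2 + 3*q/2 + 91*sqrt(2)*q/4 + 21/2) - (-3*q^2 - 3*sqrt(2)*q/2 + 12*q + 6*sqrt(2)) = sqrt(2)*q^4/2 + 4*q^3 + 7*sqrt(2)*q^3/2 + 13*sqrt(2)*q^2/4 + 31*q^2 - 21*q/2 + 97*sqrt(2)*q/4 - 6*sqrt(2) + 21/2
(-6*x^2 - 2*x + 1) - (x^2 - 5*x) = -7*x^2 + 3*x + 1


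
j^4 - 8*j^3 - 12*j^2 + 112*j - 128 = (j - 8)*(j - 2)^2*(j + 4)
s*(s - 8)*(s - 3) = s^3 - 11*s^2 + 24*s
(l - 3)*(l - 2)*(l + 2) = l^3 - 3*l^2 - 4*l + 12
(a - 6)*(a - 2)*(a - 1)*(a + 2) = a^4 - 7*a^3 + 2*a^2 + 28*a - 24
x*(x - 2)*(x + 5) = x^3 + 3*x^2 - 10*x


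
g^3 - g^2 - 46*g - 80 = (g - 8)*(g + 2)*(g + 5)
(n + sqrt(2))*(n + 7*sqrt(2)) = n^2 + 8*sqrt(2)*n + 14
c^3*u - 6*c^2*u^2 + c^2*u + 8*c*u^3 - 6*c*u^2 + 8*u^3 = (c - 4*u)*(c - 2*u)*(c*u + u)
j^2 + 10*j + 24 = (j + 4)*(j + 6)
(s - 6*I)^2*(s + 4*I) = s^3 - 8*I*s^2 + 12*s - 144*I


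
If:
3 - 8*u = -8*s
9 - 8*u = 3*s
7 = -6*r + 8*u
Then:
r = 2/33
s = 6/11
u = 81/88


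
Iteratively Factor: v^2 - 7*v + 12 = (v - 3)*(v - 4)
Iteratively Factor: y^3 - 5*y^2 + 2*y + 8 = (y - 2)*(y^2 - 3*y - 4) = (y - 2)*(y + 1)*(y - 4)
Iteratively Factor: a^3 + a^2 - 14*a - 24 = (a + 2)*(a^2 - a - 12) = (a - 4)*(a + 2)*(a + 3)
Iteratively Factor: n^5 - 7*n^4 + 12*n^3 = (n)*(n^4 - 7*n^3 + 12*n^2) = n^2*(n^3 - 7*n^2 + 12*n) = n^3*(n^2 - 7*n + 12) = n^3*(n - 3)*(n - 4)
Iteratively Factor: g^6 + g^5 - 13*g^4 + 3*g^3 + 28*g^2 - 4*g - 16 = (g + 1)*(g^5 - 13*g^3 + 16*g^2 + 12*g - 16) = (g + 1)^2*(g^4 - g^3 - 12*g^2 + 28*g - 16) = (g - 2)*(g + 1)^2*(g^3 + g^2 - 10*g + 8) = (g - 2)^2*(g + 1)^2*(g^2 + 3*g - 4) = (g - 2)^2*(g - 1)*(g + 1)^2*(g + 4)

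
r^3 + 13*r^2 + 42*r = r*(r + 6)*(r + 7)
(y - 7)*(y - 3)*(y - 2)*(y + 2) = y^4 - 10*y^3 + 17*y^2 + 40*y - 84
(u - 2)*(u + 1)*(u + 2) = u^3 + u^2 - 4*u - 4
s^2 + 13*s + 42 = (s + 6)*(s + 7)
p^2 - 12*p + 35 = (p - 7)*(p - 5)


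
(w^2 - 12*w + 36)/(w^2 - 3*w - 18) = (w - 6)/(w + 3)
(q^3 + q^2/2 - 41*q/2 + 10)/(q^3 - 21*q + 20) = (q - 1/2)/(q - 1)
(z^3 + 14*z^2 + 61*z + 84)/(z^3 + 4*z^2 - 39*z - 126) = (z + 4)/(z - 6)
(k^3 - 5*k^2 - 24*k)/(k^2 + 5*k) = (k^2 - 5*k - 24)/(k + 5)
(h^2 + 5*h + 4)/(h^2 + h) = (h + 4)/h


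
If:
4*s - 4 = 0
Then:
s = 1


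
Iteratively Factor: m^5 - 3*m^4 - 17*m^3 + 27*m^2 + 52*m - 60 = (m - 5)*(m^4 + 2*m^3 - 7*m^2 - 8*m + 12) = (m - 5)*(m + 2)*(m^3 - 7*m + 6) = (m - 5)*(m + 2)*(m + 3)*(m^2 - 3*m + 2) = (m - 5)*(m - 1)*(m + 2)*(m + 3)*(m - 2)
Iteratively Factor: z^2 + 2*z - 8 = (z - 2)*(z + 4)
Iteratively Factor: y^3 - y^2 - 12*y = (y + 3)*(y^2 - 4*y) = y*(y + 3)*(y - 4)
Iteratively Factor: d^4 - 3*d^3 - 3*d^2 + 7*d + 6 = (d + 1)*(d^3 - 4*d^2 + d + 6) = (d - 2)*(d + 1)*(d^2 - 2*d - 3) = (d - 2)*(d + 1)^2*(d - 3)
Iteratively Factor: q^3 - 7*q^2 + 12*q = (q - 3)*(q^2 - 4*q) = q*(q - 3)*(q - 4)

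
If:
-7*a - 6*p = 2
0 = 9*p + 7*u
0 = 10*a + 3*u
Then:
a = -18/203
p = -20/87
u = 60/203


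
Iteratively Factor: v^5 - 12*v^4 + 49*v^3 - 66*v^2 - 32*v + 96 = (v - 4)*(v^4 - 8*v^3 + 17*v^2 + 2*v - 24) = (v - 4)*(v - 3)*(v^3 - 5*v^2 + 2*v + 8) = (v - 4)*(v - 3)*(v + 1)*(v^2 - 6*v + 8) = (v - 4)*(v - 3)*(v - 2)*(v + 1)*(v - 4)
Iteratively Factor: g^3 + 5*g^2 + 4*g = (g + 4)*(g^2 + g) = g*(g + 4)*(g + 1)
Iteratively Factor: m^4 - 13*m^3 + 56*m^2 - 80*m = (m)*(m^3 - 13*m^2 + 56*m - 80) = m*(m - 4)*(m^2 - 9*m + 20) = m*(m - 4)^2*(m - 5)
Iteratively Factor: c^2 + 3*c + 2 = (c + 1)*(c + 2)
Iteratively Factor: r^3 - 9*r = (r - 3)*(r^2 + 3*r) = r*(r - 3)*(r + 3)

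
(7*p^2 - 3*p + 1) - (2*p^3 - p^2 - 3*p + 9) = -2*p^3 + 8*p^2 - 8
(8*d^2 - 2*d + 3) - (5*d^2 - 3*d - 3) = 3*d^2 + d + 6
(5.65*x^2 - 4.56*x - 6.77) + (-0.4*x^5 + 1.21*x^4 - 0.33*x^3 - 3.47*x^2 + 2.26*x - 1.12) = -0.4*x^5 + 1.21*x^4 - 0.33*x^3 + 2.18*x^2 - 2.3*x - 7.89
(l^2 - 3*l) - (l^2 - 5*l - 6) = 2*l + 6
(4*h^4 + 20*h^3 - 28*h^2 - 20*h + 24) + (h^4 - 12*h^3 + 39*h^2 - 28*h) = 5*h^4 + 8*h^3 + 11*h^2 - 48*h + 24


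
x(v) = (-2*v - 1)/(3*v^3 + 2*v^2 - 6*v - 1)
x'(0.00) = -4.00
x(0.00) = 1.00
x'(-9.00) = 0.00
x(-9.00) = -0.00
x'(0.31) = -0.17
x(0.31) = 0.63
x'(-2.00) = -2.24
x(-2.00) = -0.60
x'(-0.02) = -5.27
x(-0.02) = 1.09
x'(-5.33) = -0.01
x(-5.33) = -0.03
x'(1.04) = 9.57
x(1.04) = 1.81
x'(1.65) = 1.43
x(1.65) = -0.54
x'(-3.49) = -0.05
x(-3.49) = -0.07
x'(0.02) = -3.13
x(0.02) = 0.93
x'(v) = (-2*v - 1)*(-9*v^2 - 4*v + 6)/(3*v^3 + 2*v^2 - 6*v - 1)^2 - 2/(3*v^3 + 2*v^2 - 6*v - 1)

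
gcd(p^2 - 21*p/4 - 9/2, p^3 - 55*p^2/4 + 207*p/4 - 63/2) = p - 6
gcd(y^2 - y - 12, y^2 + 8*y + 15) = y + 3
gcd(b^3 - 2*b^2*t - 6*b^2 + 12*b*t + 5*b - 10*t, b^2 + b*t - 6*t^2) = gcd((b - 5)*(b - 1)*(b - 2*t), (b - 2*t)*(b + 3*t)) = -b + 2*t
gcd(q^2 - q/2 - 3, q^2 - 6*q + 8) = q - 2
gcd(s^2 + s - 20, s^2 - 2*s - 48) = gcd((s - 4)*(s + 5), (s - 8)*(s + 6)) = 1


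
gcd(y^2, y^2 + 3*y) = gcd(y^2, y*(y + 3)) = y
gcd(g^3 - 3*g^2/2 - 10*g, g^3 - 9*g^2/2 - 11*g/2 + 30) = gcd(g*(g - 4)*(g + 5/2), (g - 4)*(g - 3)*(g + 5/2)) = g^2 - 3*g/2 - 10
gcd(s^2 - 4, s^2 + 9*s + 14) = s + 2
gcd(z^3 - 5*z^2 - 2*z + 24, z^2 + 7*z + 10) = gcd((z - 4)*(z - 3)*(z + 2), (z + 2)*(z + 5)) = z + 2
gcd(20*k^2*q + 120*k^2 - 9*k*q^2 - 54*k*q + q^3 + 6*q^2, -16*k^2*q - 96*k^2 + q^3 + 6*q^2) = -4*k*q - 24*k + q^2 + 6*q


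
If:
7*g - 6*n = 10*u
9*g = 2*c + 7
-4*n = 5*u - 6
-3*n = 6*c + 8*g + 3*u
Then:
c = -1061/658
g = 138/329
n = 213/47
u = -114/47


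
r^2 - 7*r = r*(r - 7)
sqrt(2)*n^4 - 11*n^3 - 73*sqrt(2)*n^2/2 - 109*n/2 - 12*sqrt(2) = (n - 8*sqrt(2))*(n + sqrt(2)/2)*(n + 3*sqrt(2)/2)*(sqrt(2)*n + 1)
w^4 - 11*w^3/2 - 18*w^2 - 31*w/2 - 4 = (w - 8)*(w + 1/2)*(w + 1)^2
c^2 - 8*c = c*(c - 8)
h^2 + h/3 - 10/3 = (h - 5/3)*(h + 2)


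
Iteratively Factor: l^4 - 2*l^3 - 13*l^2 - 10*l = (l + 1)*(l^3 - 3*l^2 - 10*l) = (l + 1)*(l + 2)*(l^2 - 5*l) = (l - 5)*(l + 1)*(l + 2)*(l)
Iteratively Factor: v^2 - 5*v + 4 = (v - 4)*(v - 1)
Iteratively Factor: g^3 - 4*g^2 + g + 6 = (g + 1)*(g^2 - 5*g + 6) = (g - 3)*(g + 1)*(g - 2)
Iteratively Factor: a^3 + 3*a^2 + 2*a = (a + 1)*(a^2 + 2*a) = (a + 1)*(a + 2)*(a)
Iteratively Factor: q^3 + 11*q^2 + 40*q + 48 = (q + 3)*(q^2 + 8*q + 16) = (q + 3)*(q + 4)*(q + 4)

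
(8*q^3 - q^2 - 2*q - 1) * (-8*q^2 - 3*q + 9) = -64*q^5 - 16*q^4 + 91*q^3 + 5*q^2 - 15*q - 9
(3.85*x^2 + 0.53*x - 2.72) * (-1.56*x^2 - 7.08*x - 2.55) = -6.006*x^4 - 28.0848*x^3 - 9.3267*x^2 + 17.9061*x + 6.936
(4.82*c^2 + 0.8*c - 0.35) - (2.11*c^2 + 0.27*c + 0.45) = 2.71*c^2 + 0.53*c - 0.8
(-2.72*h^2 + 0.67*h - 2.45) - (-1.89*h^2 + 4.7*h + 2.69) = -0.83*h^2 - 4.03*h - 5.14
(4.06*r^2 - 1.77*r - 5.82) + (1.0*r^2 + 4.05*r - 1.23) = 5.06*r^2 + 2.28*r - 7.05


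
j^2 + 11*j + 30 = (j + 5)*(j + 6)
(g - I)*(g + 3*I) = g^2 + 2*I*g + 3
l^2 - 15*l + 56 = (l - 8)*(l - 7)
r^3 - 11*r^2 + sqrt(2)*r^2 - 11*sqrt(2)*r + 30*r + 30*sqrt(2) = (r - 6)*(r - 5)*(r + sqrt(2))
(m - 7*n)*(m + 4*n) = m^2 - 3*m*n - 28*n^2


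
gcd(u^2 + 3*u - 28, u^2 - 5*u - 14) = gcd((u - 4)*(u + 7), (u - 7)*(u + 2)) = 1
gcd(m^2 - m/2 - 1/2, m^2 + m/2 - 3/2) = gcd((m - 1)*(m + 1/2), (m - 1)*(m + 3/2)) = m - 1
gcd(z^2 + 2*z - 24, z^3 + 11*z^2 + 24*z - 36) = z + 6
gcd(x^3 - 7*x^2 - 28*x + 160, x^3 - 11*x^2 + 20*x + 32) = x^2 - 12*x + 32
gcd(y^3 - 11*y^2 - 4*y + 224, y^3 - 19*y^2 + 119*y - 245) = y - 7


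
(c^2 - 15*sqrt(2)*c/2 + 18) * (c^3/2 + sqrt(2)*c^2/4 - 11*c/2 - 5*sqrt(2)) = c^5/2 - 7*sqrt(2)*c^4/2 - c^3/4 + 163*sqrt(2)*c^2/4 - 24*c - 90*sqrt(2)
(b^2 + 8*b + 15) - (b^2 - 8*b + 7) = 16*b + 8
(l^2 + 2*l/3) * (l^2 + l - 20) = l^4 + 5*l^3/3 - 58*l^2/3 - 40*l/3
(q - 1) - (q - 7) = 6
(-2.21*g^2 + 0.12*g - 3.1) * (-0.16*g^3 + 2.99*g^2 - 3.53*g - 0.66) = 0.3536*g^5 - 6.6271*g^4 + 8.6561*g^3 - 8.234*g^2 + 10.8638*g + 2.046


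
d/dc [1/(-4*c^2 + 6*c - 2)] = (4*c - 3)/(2*(2*c^2 - 3*c + 1)^2)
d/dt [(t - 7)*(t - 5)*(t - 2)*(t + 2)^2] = 5*t^4 - 40*t^3 + 21*t^2 + 220*t - 44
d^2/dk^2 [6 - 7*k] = 0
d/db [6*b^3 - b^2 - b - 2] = 18*b^2 - 2*b - 1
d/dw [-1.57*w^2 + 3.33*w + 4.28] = 3.33 - 3.14*w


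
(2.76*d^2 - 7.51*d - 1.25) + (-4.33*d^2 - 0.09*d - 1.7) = -1.57*d^2 - 7.6*d - 2.95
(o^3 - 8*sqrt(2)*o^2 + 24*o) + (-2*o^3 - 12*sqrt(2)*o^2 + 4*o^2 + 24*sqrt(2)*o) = -o^3 - 20*sqrt(2)*o^2 + 4*o^2 + 24*o + 24*sqrt(2)*o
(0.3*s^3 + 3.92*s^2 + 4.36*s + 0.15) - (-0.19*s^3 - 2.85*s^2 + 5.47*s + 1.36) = 0.49*s^3 + 6.77*s^2 - 1.11*s - 1.21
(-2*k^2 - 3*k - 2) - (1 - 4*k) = -2*k^2 + k - 3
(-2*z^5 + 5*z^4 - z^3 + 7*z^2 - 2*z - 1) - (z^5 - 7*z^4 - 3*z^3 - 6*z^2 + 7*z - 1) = -3*z^5 + 12*z^4 + 2*z^3 + 13*z^2 - 9*z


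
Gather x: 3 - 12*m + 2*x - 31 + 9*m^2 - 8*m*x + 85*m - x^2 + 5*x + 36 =9*m^2 + 73*m - x^2 + x*(7 - 8*m) + 8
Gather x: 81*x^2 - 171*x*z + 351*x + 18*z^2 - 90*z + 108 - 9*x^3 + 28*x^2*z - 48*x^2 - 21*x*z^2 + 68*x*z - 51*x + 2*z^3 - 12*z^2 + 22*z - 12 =-9*x^3 + x^2*(28*z + 33) + x*(-21*z^2 - 103*z + 300) + 2*z^3 + 6*z^2 - 68*z + 96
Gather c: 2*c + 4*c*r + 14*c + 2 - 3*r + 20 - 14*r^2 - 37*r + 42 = c*(4*r + 16) - 14*r^2 - 40*r + 64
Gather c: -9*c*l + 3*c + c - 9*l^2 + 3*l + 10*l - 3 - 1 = c*(4 - 9*l) - 9*l^2 + 13*l - 4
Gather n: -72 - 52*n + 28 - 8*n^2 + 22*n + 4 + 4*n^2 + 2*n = -4*n^2 - 28*n - 40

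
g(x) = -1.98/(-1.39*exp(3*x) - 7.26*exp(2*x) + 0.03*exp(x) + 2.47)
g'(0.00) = -0.98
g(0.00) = 0.32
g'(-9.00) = 0.00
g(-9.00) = -0.80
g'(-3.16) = -0.01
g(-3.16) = -0.81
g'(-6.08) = -0.00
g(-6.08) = -0.80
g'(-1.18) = -0.95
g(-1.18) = -1.13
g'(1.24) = -0.03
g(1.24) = 0.01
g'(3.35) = -0.00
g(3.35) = 0.00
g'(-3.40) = -0.01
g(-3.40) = -0.80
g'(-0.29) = -4.20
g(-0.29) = 0.92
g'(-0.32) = -5.23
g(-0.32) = 1.06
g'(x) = -1.98*(4.17*exp(3*x) + 14.52*exp(2*x) - 0.03*exp(x))/(-1.39*exp(3*x) - 7.26*exp(2*x) + 0.03*exp(x) + 2.47)^2 = (-8.2566*exp(2*x) - 28.7496*exp(x) + 0.0594)*exp(x)/(1.39*exp(3*x) + 7.26*exp(2*x) - 0.03*exp(x) - 2.47)^2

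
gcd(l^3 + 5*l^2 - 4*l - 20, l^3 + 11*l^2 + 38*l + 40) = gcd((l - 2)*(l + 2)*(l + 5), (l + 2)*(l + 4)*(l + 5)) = l^2 + 7*l + 10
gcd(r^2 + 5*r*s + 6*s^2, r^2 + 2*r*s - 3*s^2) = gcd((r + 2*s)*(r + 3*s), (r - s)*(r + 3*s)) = r + 3*s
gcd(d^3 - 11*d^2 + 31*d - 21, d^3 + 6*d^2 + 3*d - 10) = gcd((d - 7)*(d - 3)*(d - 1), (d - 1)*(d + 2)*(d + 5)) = d - 1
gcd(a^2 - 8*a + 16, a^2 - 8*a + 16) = a^2 - 8*a + 16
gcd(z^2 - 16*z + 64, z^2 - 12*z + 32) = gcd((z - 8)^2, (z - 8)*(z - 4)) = z - 8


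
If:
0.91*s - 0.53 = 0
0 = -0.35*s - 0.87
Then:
No Solution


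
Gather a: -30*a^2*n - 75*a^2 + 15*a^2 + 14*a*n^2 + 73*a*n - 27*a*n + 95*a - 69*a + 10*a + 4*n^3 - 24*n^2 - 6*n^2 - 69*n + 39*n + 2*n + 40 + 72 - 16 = a^2*(-30*n - 60) + a*(14*n^2 + 46*n + 36) + 4*n^3 - 30*n^2 - 28*n + 96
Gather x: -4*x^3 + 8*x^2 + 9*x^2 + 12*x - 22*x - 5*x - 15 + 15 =-4*x^3 + 17*x^2 - 15*x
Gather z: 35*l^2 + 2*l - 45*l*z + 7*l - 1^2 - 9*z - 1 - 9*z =35*l^2 + 9*l + z*(-45*l - 18) - 2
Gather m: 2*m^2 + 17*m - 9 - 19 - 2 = 2*m^2 + 17*m - 30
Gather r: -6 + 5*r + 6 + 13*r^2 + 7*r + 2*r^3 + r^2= 2*r^3 + 14*r^2 + 12*r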